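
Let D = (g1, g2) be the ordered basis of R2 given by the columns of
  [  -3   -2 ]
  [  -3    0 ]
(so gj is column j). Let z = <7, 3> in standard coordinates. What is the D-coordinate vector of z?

<-1, -2>

[z]_D is the unique c with M c = z, where M has columns g1, g2.
System: -3c_1 - 2c_2 = 7, -3c_1 + 0c_2 = 3; solving gives c_1 = -1, c_2 = -2.
Check: -g1 - 2g2 = <7, 3>.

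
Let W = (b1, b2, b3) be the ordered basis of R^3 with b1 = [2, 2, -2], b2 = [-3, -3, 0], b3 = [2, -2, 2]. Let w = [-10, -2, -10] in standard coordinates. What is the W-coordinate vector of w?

[3, 4, -2]

Write w = c_1 b1 + ... + c_3 b3 and solve for the c_i.
Row-reducing the augmented matrix [M | w] gives c = (3, 4, -2).
Check: 3b1 + 4b2 - 2b3 = [-10, -2, -10].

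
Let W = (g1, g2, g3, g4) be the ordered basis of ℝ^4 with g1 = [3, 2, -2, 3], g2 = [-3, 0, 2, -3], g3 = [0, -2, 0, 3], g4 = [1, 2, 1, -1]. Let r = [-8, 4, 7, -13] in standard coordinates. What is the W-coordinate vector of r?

[0, 3, -1, 1]

We seek scalars with c_1 g1 + ... + c_4 g4 = r; equivalently solve M c = r where the columns of M are g1, ..., g4.
Solving this 4x4 system gives c = (0, 3, -1, 1).
Check: 0·g1 + 3g2 - g3 + g4 = [-8, 4, 7, -13].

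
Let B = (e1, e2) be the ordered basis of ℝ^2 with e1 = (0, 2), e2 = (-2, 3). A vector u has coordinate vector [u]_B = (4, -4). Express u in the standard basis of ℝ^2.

The coordinates say u = 4e1 - 4e2; adding the scaled basis vectors gives (8, -4).

(8, -4)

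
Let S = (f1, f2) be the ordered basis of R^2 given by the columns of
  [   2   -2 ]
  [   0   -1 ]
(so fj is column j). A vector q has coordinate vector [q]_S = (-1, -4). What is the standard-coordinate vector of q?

q = M [q]_S, where M has columns f1, f2.
Carrying out the matrix-vector product, q = (6, 4).

(6, 4)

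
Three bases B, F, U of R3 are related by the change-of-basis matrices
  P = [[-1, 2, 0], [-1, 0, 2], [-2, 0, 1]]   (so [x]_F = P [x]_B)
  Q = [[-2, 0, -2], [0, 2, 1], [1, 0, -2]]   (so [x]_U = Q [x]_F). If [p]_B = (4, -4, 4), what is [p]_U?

(32, 4, -4)

Composing the changes, [p]_U = Q P [p]_B.
Q P = [[6, -4, -2], [-4, 0, 5], [3, 2, -2]]; applying this to (4, -4, 4) gives (32, 4, -4).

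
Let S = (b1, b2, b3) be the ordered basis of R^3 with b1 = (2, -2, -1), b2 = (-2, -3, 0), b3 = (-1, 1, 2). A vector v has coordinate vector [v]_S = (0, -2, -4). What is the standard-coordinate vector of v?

The coordinates say v = 0·b1 - 2b2 - 4b3; adding the scaled basis vectors gives (8, 2, -8).

(8, 2, -8)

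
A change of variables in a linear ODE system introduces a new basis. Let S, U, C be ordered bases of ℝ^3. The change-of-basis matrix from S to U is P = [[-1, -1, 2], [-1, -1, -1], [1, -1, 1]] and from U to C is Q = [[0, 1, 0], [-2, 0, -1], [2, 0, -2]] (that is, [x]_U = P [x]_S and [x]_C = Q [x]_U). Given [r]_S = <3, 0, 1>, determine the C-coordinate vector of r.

First [r]_U = P [r]_S = <-1, -4, 4>.
Then [r]_C = Q [r]_U = <-4, -2, -10>.

<-4, -2, -10>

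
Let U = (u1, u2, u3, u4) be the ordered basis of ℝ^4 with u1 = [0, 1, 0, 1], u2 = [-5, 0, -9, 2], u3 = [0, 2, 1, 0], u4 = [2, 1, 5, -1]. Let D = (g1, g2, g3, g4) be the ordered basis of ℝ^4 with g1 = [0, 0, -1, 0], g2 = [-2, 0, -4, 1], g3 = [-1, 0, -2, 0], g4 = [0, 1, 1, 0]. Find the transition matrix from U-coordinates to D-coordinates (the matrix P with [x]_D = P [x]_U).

Take x = uj: its U-coordinates are the j-th standard unit vector, so P e_j — column j of P — equals [uj]_D.
u1 = g1 + g2 - 2g3 + g4, giving column 1 = [1, 1, -2, 1]; repeating for each j gives P = [[1, -1, 1, 0], [1, 2, 0, -1], [-2, 1, 0, 0], [1, 0, 2, 1]].

[[1, -1, 1, 0], [1, 2, 0, -1], [-2, 1, 0, 0], [1, 0, 2, 1]]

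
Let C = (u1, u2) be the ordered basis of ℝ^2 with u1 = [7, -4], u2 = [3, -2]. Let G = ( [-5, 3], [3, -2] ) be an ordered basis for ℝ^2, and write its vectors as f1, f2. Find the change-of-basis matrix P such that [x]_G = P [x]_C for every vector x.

[[-2, 0], [-1, 1]]

Column j of P is [uj]_G, since P maps C-coordinates to G-coordinates.
Expressing u1 in G: u1 = -2f1 - f2, so column 1 of P is [-2, -1].
Doing the same for each uj gives P = [[-2, 0], [-1, 1]].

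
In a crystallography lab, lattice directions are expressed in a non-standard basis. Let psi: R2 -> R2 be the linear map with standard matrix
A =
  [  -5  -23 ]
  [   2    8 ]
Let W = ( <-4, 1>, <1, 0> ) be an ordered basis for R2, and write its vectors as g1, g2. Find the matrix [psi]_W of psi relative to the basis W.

Let P have columns g1, g2. Then [psi]_W = P^(-1) A P.
Here det P = -1, so P^(-1) is integer; computing A P first and then P^(-1)(A P) gives [[0, 2], [-3, 3]].

[[0, 2], [-3, 3]]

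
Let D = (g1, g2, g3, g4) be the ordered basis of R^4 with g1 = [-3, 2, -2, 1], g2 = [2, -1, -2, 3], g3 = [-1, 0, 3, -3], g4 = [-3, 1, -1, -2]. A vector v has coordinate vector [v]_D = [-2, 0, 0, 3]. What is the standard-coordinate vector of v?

[-3, -1, 1, -8]

The coordinates say v = -2g1 + 0·g2 + 0·g3 + 3g4; adding the scaled basis vectors gives [-3, -1, 1, -8].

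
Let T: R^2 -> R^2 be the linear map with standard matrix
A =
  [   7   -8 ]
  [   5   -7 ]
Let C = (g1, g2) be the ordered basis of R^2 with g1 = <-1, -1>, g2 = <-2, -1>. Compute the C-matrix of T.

With P the matrix whose columns are g1, g2, [T]_C = P^(-1) A P.
Column by column: T(g1) = A g1 = <1, 2>; its C-coordinates <-3, 1> give column 1.
Continuing for each basis vector yields [T]_C = [[-3, 0], [1, 3]].

[[-3, 0], [1, 3]]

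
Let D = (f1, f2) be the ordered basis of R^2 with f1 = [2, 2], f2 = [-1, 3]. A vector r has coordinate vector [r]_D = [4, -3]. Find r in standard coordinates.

r = M [r]_D, where M has columns f1, f2.
Carrying out the matrix-vector product, r = [11, -1].

[11, -1]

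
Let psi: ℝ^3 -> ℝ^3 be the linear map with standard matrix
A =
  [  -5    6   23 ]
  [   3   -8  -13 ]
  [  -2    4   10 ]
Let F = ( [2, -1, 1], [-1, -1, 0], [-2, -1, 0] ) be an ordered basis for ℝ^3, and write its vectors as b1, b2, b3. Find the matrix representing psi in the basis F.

Let P have columns b1, ..., b3. Then [psi]_F = P^(-1) A P.
Here det P = -1, so P^(-1) is integer; computing A P first and then P^(-1)(A P) gives [[2, -2, 0], [-3, -3, 0], [0, 0, -2]].

[[2, -2, 0], [-3, -3, 0], [0, 0, -2]]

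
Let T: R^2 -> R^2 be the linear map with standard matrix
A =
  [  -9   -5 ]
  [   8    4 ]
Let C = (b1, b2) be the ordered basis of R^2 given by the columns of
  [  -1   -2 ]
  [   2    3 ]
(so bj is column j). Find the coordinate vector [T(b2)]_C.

Compute T(b2) = A b2 = (3, -4) in standard coordinates.
Then write this in C-coordinates: solve for y in y_1 b1 + y_2 b2 = (3, -4).
This gives y = (1, -2), which is column 2 of [T]_C.

(1, -2)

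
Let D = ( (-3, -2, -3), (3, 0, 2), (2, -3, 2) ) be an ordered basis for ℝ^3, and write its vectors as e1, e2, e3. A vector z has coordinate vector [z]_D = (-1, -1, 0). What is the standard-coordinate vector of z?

By definition z = -e1 - e2 + 0·e3.
Summing componentwise gives (0, 2, 1).

(0, 2, 1)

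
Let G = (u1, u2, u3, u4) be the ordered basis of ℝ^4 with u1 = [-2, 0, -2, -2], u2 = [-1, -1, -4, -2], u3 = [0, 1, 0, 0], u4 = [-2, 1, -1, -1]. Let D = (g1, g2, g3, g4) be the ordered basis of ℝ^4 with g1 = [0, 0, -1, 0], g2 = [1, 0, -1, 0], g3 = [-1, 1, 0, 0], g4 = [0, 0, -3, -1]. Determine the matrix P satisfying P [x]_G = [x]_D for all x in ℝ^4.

[[-2, 0, -1, -1], [-2, -2, 1, -1], [0, -1, 1, 1], [2, 2, 0, 1]]

Let M have columns uj and N have columns gj. Then for every x, N [x]_D = x = M [x]_G, so P = N^(-1) M.
Since det N = 1, N^(-1) has integer entries; multiplying gives P = [[-2, 0, -1, -1], [-2, -2, 1, -1], [0, -1, 1, 1], [2, 2, 0, 1]].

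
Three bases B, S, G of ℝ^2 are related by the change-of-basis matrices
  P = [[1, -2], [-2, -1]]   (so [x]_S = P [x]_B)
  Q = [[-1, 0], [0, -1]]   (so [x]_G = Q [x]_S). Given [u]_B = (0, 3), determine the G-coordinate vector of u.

Composing the changes, [u]_G = Q P [u]_B.
Q P = [[-1, 2], [2, 1]]; applying this to (0, 3) gives (6, 3).

(6, 3)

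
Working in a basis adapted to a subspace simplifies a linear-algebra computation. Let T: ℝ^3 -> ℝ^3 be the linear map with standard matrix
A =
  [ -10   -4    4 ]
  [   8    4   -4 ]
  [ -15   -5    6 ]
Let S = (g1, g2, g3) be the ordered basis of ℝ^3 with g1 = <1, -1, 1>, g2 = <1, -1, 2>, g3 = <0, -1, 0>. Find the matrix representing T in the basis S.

[[0, 2, 3], [-2, 0, 1], [2, 2, 0]]

With P the matrix whose columns are g1, ..., g3, [T]_S = P^(-1) A P.
Column by column: T(g1) = A g1 = <-2, 0, -4>; its S-coordinates <0, -2, 2> give column 1.
Continuing for each basis vector yields [T]_S = [[0, 2, 3], [-2, 0, 1], [2, 2, 0]].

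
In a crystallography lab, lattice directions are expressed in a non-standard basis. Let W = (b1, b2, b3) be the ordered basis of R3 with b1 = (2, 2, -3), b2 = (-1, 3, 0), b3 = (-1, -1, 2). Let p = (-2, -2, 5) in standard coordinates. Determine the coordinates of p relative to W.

We seek scalars with c_1 b1 + ... + c_3 b3 = p; equivalently solve M c = p where the columns of M are b1, ..., b3.
Gaussian elimination on [M | p] yields c = (1, 0, 4).
Check: b1 + 0·b2 + 4b3 = (-2, -2, 5).

(1, 0, 4)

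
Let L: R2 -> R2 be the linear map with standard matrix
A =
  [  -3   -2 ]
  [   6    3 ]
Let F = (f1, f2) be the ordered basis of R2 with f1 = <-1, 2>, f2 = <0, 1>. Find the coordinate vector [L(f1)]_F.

Compute L(f1) = A f1 = <-1, 0> in standard coordinates.
Then write this in F-coordinates: solve for y in y_1 f1 + y_2 f2 = <-1, 0>.
This gives y = <1, -2>, which is column 1 of [L]_F.

<1, -2>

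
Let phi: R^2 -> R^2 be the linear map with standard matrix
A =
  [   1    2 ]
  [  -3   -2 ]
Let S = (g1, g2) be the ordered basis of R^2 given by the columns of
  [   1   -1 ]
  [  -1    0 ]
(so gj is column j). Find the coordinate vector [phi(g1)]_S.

Column 1 of [phi]_S is the S-coordinate vector of phi(g1).
In standard coordinates phi(g1) = A g1 = (-1, -1).
Converting to S: (-1, -1) = g1 + 2g2, so the coordinate vector is (1, 2).

(1, 2)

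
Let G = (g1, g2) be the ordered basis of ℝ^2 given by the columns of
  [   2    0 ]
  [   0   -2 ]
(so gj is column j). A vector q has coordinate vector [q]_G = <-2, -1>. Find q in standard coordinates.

q = M [q]_G, where M has columns g1, g2.
Carrying out the matrix-vector product, q = <-4, 2>.

<-4, 2>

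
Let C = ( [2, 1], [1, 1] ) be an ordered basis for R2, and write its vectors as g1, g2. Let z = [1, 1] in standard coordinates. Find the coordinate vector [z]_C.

We seek scalars with c_1 g1 + c_2 g2 = z; equivalently solve M c = z where the columns of M are g1, g2.
System: 2c_1 + c_2 = 1, c_1 + c_2 = 1; solving gives c_1 = 0, c_2 = 1.
Check: 0·g1 + g2 = [1, 1].

[0, 1]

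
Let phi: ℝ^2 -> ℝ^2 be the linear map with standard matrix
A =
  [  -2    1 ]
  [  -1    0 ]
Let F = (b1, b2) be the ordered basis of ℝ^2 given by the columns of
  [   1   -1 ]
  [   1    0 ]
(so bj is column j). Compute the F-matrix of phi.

Let P have columns b1, b2. Then [phi]_F = P^(-1) A P.
Here det P = 1, so P^(-1) is integer; computing A P first and then P^(-1)(A P) gives [[-1, 1], [0, -1]].

[[-1, 1], [0, -1]]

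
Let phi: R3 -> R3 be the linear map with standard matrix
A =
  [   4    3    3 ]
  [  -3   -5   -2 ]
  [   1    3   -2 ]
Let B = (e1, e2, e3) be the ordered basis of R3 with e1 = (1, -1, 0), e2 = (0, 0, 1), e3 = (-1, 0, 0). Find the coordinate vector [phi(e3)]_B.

(-3, -1, 1)

Column 3 of [phi]_B is the B-coordinate vector of phi(e3).
In standard coordinates phi(e3) = A e3 = (-4, 3, -1).
Converting to B: (-4, 3, -1) = -3e1 - e2 + e3, so the coordinate vector is (-3, -1, 1).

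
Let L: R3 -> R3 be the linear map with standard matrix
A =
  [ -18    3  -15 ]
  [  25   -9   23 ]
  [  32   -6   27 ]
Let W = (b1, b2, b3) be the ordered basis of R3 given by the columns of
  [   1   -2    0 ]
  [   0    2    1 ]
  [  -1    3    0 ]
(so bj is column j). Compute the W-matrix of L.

[[1, 1, -3], [2, 2, -3], [-2, -3, -3]]

The j-th column of [L]_W is [L(bj)]_W.
L(b1) = A b1 = [-3, 2, 5] = b1 + 2b2 - 2b3, so column 1 is [1, 2, -2].
Repeating for b2, b3 and assembling the columns gives [[1, 1, -3], [2, 2, -3], [-2, -3, -3]].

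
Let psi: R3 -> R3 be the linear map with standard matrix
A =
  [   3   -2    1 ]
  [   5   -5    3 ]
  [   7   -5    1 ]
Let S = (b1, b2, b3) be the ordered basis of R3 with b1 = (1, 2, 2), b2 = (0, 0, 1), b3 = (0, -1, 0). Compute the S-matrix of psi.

The j-th column of [psi]_S is [psi(bj)]_S.
psi(b1) = A b1 = (1, 1, -1) = b1 - 3b2 + b3, so column 1 is (1, -3, 1).
Repeating for b2, b3 and assembling the columns gives [[1, 1, 2], [-3, -1, 1], [1, -1, -1]].

[[1, 1, 2], [-3, -1, 1], [1, -1, -1]]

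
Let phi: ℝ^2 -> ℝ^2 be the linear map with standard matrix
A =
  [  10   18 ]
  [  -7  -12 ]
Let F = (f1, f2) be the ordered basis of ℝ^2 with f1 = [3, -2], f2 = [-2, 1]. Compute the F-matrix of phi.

With P the matrix whose columns are f1, f2, [phi]_F = P^(-1) A P.
Column by column: phi(f1) = A f1 = [-6, 3]; its F-coordinates [0, 3] give column 1.
Continuing for each basis vector yields [phi]_F = [[0, -2], [3, -2]].

[[0, -2], [3, -2]]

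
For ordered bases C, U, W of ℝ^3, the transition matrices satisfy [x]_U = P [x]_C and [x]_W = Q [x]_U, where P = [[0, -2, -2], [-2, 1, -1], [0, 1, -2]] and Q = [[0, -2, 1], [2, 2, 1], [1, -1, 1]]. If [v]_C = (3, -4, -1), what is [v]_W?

(16, 0, 17)

Apply P to get U-coordinates (10, -9, -2), then Q to get W-coordinates.
The result is [v]_W = (16, 0, 17).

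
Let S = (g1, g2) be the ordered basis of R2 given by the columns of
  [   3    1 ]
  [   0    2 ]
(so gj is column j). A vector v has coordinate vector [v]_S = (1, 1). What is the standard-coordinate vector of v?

(4, 2)

By definition v = g1 + g2.
Summing componentwise gives (4, 2).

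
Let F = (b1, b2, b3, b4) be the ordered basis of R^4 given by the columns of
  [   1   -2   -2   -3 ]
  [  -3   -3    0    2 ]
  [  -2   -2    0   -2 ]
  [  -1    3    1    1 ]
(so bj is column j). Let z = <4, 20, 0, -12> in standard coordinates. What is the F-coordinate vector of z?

<0, -4, -4, 4>

Write z = c_1 b1 + ... + c_4 b4 and solve for the c_i.
Row-reducing the augmented matrix [M | z] gives c = (0, -4, -4, 4).
Check: 0·b1 - 4b2 - 4b3 + 4b4 = <4, 20, 0, -12>.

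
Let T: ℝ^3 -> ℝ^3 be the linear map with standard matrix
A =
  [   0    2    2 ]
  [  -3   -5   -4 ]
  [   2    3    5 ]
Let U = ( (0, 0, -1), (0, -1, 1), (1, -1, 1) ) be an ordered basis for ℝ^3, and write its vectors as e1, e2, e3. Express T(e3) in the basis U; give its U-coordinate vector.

(-2, 2, 0)

Column 3 of [T]_U is the U-coordinate vector of T(e3).
In standard coordinates T(e3) = A e3 = (0, -2, 4).
Converting to U: (0, -2, 4) = -2e1 + 2e2 + 0·e3, so the coordinate vector is (-2, 2, 0).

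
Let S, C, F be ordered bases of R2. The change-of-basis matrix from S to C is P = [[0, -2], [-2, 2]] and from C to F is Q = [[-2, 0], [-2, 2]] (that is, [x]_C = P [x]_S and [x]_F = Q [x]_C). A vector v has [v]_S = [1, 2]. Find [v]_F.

First [v]_C = P [v]_S = [-4, 2].
Then [v]_F = Q [v]_C = [8, 12].

[8, 12]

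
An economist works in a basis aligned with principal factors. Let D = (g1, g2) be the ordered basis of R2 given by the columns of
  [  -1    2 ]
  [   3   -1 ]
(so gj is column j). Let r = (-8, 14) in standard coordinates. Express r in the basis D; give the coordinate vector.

[r]_D is the unique c with M c = r, where M has columns g1, g2.
System: -c_1 + 2c_2 = -8, 3c_1 - c_2 = 14; solving gives c_1 = 4, c_2 = -2.
Check: 4g1 - 2g2 = (-8, 14).

(4, -2)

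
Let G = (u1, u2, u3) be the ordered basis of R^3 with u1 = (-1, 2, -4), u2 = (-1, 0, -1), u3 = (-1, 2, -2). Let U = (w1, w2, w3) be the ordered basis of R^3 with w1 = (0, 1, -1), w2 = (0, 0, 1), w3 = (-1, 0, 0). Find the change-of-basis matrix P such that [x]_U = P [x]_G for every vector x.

Take x = uj: its G-coordinates are the j-th standard unit vector, so P e_j — column j of P — equals [uj]_U.
u1 = 2w1 - 2w2 + w3, giving column 1 = (2, -2, 1); repeating for each j gives P = [[2, 0, 2], [-2, -1, 0], [1, 1, 1]].

[[2, 0, 2], [-2, -1, 0], [1, 1, 1]]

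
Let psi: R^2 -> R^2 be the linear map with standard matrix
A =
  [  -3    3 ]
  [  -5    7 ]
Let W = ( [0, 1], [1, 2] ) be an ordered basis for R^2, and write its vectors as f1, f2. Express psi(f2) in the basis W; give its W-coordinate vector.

Column 2 of [psi]_W is the W-coordinate vector of psi(f2).
In standard coordinates psi(f2) = A f2 = [3, 9].
Converting to W: [3, 9] = 3f1 + 3f2, so the coordinate vector is [3, 3].

[3, 3]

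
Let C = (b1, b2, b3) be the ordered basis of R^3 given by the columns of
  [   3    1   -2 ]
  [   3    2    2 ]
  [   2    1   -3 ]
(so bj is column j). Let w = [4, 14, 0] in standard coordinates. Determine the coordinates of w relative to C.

We seek scalars with c_1 b1 + ... + c_3 b3 = w; equivalently solve M c = w where the columns of M are b1, ..., b3.
Solving this 3x3 system gives c = (2, 2, 2).
Check: 2b1 + 2b2 + 2b3 = [4, 14, 0].

[2, 2, 2]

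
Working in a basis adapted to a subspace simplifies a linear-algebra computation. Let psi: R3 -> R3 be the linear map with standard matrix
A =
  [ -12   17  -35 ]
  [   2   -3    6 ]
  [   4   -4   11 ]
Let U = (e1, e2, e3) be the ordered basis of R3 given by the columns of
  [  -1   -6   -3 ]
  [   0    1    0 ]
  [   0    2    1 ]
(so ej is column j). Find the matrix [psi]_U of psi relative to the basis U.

[[0, -1, 2], [-2, -3, 0], [0, 0, -1]]

Let P have columns e1, ..., e3. Then [psi]_U = P^(-1) A P.
Here det P = -1, so P^(-1) is integer; computing A P first and then P^(-1)(A P) gives [[0, -1, 2], [-2, -3, 0], [0, 0, -1]].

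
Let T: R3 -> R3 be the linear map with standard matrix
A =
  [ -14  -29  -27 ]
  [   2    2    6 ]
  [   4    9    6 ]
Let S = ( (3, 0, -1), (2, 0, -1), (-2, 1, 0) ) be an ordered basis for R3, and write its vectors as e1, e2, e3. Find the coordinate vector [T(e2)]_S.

(-1, -1, -2)

Compute T(e2) = A e2 = (-1, -2, 2) in standard coordinates.
Then write this in S-coordinates: solve for y in y_1 e1 + ... + y_3 e3 = (-1, -2, 2).
This gives y = (-1, -1, -2), which is column 2 of [T]_S.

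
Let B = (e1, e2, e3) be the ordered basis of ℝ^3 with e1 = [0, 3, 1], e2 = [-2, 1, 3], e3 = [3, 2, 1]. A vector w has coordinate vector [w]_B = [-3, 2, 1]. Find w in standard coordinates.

[-1, -5, 4]

w = M [w]_B, where M has columns e1, ..., e3.
Carrying out the matrix-vector product, w = [-1, -5, 4].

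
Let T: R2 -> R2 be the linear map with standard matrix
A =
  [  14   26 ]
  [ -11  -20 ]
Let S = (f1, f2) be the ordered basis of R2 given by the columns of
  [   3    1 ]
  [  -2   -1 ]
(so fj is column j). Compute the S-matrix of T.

The j-th column of [T]_S is [T(fj)]_S.
T(f1) = A f1 = <-10, 7> = -3f1 - f2, so column 1 is <-3, -1>.
Repeating for f2 and assembling the columns gives [[-3, -3], [-1, -3]].

[[-3, -3], [-1, -3]]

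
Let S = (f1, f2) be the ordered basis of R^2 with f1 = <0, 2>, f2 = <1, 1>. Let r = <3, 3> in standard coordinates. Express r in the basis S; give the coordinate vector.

<0, 3>

Write r = c_1 f1 + c_2 f2 and solve for the c_i.
System: 0c_1 + c_2 = 3, 2c_1 + c_2 = 3; solving gives c_1 = 0, c_2 = 3.
Check: 0·f1 + 3f2 = <3, 3>.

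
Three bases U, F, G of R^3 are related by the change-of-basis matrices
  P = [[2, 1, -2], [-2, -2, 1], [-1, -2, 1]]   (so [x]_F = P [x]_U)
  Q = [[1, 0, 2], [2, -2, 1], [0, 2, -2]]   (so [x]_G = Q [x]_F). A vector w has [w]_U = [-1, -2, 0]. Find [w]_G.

Apply P to get F-coordinates [-4, 6, 5], then Q to get G-coordinates.
The result is [w]_G = [6, -15, 2].

[6, -15, 2]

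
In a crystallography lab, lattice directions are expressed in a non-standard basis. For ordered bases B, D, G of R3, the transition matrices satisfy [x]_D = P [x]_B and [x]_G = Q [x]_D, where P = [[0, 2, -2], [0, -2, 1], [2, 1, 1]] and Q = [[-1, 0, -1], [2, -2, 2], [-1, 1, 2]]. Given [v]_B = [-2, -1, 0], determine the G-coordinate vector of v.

[7, -18, -6]

Composing the changes, [v]_G = Q P [v]_B.
Q P = [[-2, -3, 1], [4, 10, -4], [4, -2, 5]]; applying this to [-2, -1, 0] gives [7, -18, -6].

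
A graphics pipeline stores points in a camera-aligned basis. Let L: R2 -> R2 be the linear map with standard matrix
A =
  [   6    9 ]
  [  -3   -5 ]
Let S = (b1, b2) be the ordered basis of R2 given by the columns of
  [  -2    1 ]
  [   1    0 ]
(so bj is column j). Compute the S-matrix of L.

[[1, -3], [-1, 0]]

The j-th column of [L]_S is [L(bj)]_S.
L(b1) = A b1 = <-3, 1> = b1 - b2, so column 1 is <1, -1>.
Repeating for b2 and assembling the columns gives [[1, -3], [-1, 0]].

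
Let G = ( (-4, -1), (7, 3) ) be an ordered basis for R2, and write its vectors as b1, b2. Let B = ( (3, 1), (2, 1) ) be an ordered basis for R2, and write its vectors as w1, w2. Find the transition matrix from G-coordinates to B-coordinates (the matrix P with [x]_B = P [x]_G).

Column j of P is [bj]_B, since P maps G-coordinates to B-coordinates.
Expressing b1 in B: b1 = -2w1 + w2, so column 1 of P is (-2, 1).
Doing the same for each bj gives P = [[-2, 1], [1, 2]].

[[-2, 1], [1, 2]]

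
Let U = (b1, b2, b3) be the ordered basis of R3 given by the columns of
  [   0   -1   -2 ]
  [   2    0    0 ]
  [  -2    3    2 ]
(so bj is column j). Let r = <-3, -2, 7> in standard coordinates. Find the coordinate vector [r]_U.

We seek scalars with c_1 b1 + ... + c_3 b3 = r; equivalently solve M c = r where the columns of M are b1, ..., b3.
Gaussian elimination on [M | r] yields c = (-1, 1, 1).
Check: -b1 + b2 + b3 = <-3, -2, 7>.

<-1, 1, 1>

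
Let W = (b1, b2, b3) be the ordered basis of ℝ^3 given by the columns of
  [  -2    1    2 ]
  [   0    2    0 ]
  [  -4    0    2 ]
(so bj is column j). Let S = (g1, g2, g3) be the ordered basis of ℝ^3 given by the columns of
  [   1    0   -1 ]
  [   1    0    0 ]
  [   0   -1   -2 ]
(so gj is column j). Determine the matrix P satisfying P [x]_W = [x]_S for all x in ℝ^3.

Column j of P is [bj]_S, since P maps W-coordinates to S-coordinates.
Expressing b1 in S: b1 = 0·g1 + 0·g2 + 2g3, so column 1 of P is [0, 0, 2].
Doing the same for each bj gives P = [[0, 2, 0], [0, -2, 2], [2, 1, -2]].

[[0, 2, 0], [0, -2, 2], [2, 1, -2]]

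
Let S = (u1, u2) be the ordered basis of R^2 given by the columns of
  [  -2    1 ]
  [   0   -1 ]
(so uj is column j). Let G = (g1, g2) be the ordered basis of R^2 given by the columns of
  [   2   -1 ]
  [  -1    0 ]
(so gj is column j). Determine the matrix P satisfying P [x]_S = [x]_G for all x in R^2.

Let M have columns uj and N have columns gj. Then for every x, N [x]_G = x = M [x]_S, so P = N^(-1) M.
Since det N = -1, N^(-1) has integer entries; multiplying gives P = [[0, 1], [2, 1]].

[[0, 1], [2, 1]]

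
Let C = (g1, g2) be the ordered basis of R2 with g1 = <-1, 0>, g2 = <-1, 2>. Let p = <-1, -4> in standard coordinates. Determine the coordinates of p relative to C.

Write p = c_1 g1 + c_2 g2 and solve for the c_i.
System: -c_1 - c_2 = -1, 0c_1 + 2c_2 = -4; solving gives c_1 = 3, c_2 = -2.
Check: 3g1 - 2g2 = <-1, -4>.

<3, -2>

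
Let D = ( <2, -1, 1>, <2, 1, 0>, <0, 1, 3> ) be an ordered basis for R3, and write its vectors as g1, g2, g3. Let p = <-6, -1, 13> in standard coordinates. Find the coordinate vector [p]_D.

[p]_D is the unique c with M c = p, where M has columns g1, ..., g3.
Gaussian elimination on [M | p] yields c = (1, -4, 4).
Check: g1 - 4g2 + 4g3 = <-6, -1, 13>.

<1, -4, 4>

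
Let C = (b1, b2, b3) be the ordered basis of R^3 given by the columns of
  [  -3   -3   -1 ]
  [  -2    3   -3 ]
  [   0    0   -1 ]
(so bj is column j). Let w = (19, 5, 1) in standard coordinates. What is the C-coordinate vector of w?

(-4, -2, -1)

We seek scalars with c_1 b1 + ... + c_3 b3 = w; equivalently solve M c = w where the columns of M are b1, ..., b3.
Solving this 3x3 system gives c = (-4, -2, -1).
Check: -4b1 - 2b2 - b3 = (19, 5, 1).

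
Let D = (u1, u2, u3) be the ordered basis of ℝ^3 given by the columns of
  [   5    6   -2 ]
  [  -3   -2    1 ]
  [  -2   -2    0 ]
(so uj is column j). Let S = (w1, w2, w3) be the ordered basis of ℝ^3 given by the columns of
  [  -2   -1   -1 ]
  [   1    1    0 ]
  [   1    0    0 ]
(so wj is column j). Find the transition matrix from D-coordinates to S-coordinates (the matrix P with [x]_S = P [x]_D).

[[-2, -2, 0], [-1, 0, 1], [0, -2, 1]]

Column j of P is [uj]_S, since P maps D-coordinates to S-coordinates.
Expressing u1 in S: u1 = -2w1 - w2 + 0·w3, so column 1 of P is <-2, -1, 0>.
Doing the same for each uj gives P = [[-2, -2, 0], [-1, 0, 1], [0, -2, 1]].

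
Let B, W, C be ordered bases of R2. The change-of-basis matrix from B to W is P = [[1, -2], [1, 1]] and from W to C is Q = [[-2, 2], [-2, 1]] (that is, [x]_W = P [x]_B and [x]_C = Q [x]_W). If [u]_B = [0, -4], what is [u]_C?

Composing the changes, [u]_C = Q P [u]_B.
Q P = [[0, 6], [-1, 5]]; applying this to [0, -4] gives [-24, -20].

[-24, -20]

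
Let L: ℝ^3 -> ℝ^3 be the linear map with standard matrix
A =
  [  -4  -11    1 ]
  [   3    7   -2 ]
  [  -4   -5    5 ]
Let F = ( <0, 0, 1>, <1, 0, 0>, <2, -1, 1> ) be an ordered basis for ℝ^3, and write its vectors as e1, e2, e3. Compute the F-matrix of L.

The j-th column of [L]_F is [L(ej)]_F.
L(e1) = A e1 = <1, -2, 5> = 3e1 - 3e2 + 2e3, so column 1 is <3, -3, 2>.
Repeating for e2, e3 and assembling the columns gives [[3, -1, -1], [-3, 2, -2], [2, -3, 3]].

[[3, -1, -1], [-3, 2, -2], [2, -3, 3]]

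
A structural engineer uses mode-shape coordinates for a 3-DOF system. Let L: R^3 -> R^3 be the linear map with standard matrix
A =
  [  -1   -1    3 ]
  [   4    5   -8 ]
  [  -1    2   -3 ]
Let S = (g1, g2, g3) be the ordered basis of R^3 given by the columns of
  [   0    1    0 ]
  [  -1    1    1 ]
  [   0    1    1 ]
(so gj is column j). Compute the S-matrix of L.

[[3, -3, 2], [1, 1, 2], [-3, -3, -3]]

With P the matrix whose columns are g1, ..., g3, [L]_S = P^(-1) A P.
Column by column: L(g1) = A g1 = (1, -5, -2); its S-coordinates (3, 1, -3) give column 1.
Continuing for each basis vector yields [L]_S = [[3, -3, 2], [1, 1, 2], [-3, -3, -3]].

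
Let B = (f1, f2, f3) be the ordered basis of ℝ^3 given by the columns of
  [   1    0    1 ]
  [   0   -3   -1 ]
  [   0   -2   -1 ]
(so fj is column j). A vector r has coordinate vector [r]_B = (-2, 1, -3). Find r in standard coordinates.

(-5, 0, 1)

By definition r = -2f1 + f2 - 3f3.
Summing componentwise gives (-5, 0, 1).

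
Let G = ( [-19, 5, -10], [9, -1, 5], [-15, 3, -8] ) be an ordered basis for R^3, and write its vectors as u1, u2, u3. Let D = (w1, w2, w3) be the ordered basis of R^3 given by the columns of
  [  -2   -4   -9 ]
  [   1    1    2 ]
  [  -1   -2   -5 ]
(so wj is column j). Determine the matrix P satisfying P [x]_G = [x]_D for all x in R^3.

Column j of P is [uj]_D, since P maps G-coordinates to D-coordinates.
Expressing u1 in D: u1 = w1 + 2w2 + w3, so column 1 of P is [1, 2, 1].
Doing the same for each uj gives P = [[1, 2, -1], [2, -1, 2], [1, -1, 1]].

[[1, 2, -1], [2, -1, 2], [1, -1, 1]]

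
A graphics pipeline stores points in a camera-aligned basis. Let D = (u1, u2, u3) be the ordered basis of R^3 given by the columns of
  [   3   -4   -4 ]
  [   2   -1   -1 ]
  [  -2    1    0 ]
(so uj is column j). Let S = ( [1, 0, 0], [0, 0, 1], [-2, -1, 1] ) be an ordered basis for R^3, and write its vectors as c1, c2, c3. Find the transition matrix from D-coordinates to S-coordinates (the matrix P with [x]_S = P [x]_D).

Column j of P is [uj]_S, since P maps D-coordinates to S-coordinates.
Expressing u1 in S: u1 = -c1 + 0·c2 - 2c3, so column 1 of P is [-1, 0, -2].
Doing the same for each uj gives P = [[-1, -2, -2], [0, 0, -1], [-2, 1, 1]].

[[-1, -2, -2], [0, 0, -1], [-2, 1, 1]]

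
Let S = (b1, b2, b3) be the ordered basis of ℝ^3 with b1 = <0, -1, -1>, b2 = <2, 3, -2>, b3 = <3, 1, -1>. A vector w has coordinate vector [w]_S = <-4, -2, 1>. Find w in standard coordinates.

<-1, -1, 7>

By definition w = -4b1 - 2b2 + b3.
Summing componentwise gives <-1, -1, 7>.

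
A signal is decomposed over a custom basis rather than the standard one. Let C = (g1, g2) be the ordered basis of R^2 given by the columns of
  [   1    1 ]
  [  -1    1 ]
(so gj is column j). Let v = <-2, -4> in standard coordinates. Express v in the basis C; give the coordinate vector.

<1, -3>

[v]_C is the unique c with M c = v, where M has columns g1, g2.
System: c_1 + c_2 = -2, -c_1 + c_2 = -4; solving gives c_1 = 1, c_2 = -3.
Check: g1 - 3g2 = <-2, -4>.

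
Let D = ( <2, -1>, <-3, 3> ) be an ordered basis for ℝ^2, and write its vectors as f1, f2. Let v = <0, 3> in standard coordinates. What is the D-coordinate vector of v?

Write v = c_1 f1 + c_2 f2 and solve for the c_i.
System: 2c_1 - 3c_2 = 0, -c_1 + 3c_2 = 3; solving gives c_1 = 3, c_2 = 2.
Check: 3f1 + 2f2 = <0, 3>.

<3, 2>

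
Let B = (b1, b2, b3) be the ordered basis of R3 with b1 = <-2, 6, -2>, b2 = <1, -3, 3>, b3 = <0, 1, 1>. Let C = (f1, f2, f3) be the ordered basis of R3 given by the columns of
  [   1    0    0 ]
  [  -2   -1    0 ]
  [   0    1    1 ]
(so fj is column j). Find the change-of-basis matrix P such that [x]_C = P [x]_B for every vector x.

Column j of P is [bj]_C, since P maps B-coordinates to C-coordinates.
Expressing b1 in C: b1 = -2f1 - 2f2 + 0·f3, so column 1 of P is <-2, -2, 0>.
Doing the same for each bj gives P = [[-2, 1, 0], [-2, 1, -1], [0, 2, 2]].

[[-2, 1, 0], [-2, 1, -1], [0, 2, 2]]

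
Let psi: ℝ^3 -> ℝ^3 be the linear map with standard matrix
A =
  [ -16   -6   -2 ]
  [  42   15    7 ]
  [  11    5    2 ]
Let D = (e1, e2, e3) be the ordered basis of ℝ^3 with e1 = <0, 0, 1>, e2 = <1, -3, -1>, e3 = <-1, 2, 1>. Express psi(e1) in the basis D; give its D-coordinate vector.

<0, -3, -1>

Compute psi(e1) = A e1 = <-2, 7, 2> in standard coordinates.
Then write this in D-coordinates: solve for y in y_1 e1 + ... + y_3 e3 = <-2, 7, 2>.
This gives y = <0, -3, -1>, which is column 1 of [psi]_D.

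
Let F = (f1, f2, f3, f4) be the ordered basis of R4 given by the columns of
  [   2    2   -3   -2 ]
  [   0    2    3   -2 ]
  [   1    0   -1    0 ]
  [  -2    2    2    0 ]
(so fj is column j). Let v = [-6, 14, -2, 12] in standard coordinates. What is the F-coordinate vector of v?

We seek scalars with c_1 f1 + ... + c_4 f4 = v; equivalently solve M c = v where the columns of M are f1, ..., f4.
Solving this 4x4 system gives c = (2, 4, 4, 3).
Check: 2f1 + 4f2 + 4f3 + 3f4 = [-6, 14, -2, 12].

[2, 4, 4, 3]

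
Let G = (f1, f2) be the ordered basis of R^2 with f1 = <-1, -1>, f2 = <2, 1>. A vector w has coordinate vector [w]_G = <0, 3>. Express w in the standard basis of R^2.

The coordinates say w = 0·f1 + 3f2; adding the scaled basis vectors gives <6, 3>.

<6, 3>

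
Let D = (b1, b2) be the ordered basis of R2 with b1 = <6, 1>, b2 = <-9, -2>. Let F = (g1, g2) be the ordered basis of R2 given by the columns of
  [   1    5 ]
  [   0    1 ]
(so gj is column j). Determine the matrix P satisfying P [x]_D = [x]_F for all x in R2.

Take x = bj: its D-coordinates are the j-th standard unit vector, so P e_j — column j of P — equals [bj]_F.
b1 = g1 + g2, giving column 1 = <1, 1>; repeating for each j gives P = [[1, 1], [1, -2]].

[[1, 1], [1, -2]]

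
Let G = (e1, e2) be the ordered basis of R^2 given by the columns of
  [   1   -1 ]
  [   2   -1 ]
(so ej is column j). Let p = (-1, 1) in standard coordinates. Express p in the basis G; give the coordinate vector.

We seek scalars with c_1 e1 + c_2 e2 = p; equivalently solve M c = p where the columns of M are e1, e2.
System: c_1 - c_2 = -1, 2c_1 - c_2 = 1; solving gives c_1 = 2, c_2 = 3.
Check: 2e1 + 3e2 = (-1, 1).

(2, 3)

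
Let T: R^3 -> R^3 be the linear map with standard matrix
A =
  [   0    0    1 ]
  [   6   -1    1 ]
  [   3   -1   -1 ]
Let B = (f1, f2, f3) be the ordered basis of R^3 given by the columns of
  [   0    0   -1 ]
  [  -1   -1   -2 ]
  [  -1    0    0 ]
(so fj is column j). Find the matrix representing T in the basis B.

[[-2, -1, 1], [0, 0, 3], [1, 0, 0]]

The j-th column of [T]_B is [T(fj)]_B.
T(f1) = A f1 = (-1, 0, 2) = -2f1 + 0·f2 + f3, so column 1 is (-2, 0, 1).
Repeating for f2, f3 and assembling the columns gives [[-2, -1, 1], [0, 0, 3], [1, 0, 0]].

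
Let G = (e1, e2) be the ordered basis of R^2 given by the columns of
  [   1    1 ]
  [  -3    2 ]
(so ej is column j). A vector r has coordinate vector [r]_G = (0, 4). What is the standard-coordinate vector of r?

By definition r = 0·e1 + 4e2.
Summing componentwise gives (4, 8).

(4, 8)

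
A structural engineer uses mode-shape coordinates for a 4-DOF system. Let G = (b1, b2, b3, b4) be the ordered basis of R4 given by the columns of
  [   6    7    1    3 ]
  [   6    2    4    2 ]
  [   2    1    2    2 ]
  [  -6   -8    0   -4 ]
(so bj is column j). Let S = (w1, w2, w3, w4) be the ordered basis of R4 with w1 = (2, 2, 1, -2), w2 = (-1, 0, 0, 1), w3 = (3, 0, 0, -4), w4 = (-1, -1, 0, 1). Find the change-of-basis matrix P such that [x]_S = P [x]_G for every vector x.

[[2, 1, 2, 2], [0, -2, 0, 2], [0, 1, -1, 1], [-2, 0, 0, 2]]

Let M have columns bj and N have columns wj. Then for every x, N [x]_S = x = M [x]_G, so P = N^(-1) M.
Since det N = 1, N^(-1) has integer entries; multiplying gives P = [[2, 1, 2, 2], [0, -2, 0, 2], [0, 1, -1, 1], [-2, 0, 0, 2]].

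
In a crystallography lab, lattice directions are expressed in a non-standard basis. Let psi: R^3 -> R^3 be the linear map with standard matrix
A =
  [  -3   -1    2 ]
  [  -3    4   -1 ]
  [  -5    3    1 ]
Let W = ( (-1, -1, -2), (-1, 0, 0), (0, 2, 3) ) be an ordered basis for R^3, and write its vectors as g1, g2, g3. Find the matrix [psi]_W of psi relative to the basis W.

[[3, -1, -3], [-3, -2, -1], [2, 1, 1]]

With P the matrix whose columns are g1, ..., g3, [psi]_W = P^(-1) A P.
Column by column: psi(g1) = A g1 = (0, 1, 0); its W-coordinates (3, -3, 2) give column 1.
Continuing for each basis vector yields [psi]_W = [[3, -1, -3], [-3, -2, -1], [2, 1, 1]].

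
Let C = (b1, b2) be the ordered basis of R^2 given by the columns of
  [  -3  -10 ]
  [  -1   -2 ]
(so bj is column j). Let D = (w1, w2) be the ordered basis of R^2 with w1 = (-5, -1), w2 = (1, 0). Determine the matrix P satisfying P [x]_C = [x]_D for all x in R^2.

[[1, 2], [2, 0]]

Take x = bj: its C-coordinates are the j-th standard unit vector, so P e_j — column j of P — equals [bj]_D.
b1 = w1 + 2w2, giving column 1 = (1, 2); repeating for each j gives P = [[1, 2], [2, 0]].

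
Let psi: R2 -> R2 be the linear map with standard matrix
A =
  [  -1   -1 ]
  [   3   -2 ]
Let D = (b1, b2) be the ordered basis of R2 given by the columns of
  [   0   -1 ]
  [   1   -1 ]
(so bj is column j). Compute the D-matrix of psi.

[[-1, -3], [1, -2]]

Let P have columns b1, b2. Then [psi]_D = P^(-1) A P.
Here det P = 1, so P^(-1) is integer; computing A P first and then P^(-1)(A P) gives [[-1, -3], [1, -2]].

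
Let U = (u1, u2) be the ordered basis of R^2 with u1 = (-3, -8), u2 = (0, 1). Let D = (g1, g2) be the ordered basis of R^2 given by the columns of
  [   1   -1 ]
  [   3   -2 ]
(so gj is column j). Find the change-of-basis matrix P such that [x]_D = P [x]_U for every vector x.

[[-2, 1], [1, 1]]

Column j of P is [uj]_D, since P maps U-coordinates to D-coordinates.
Expressing u1 in D: u1 = -2g1 + g2, so column 1 of P is (-2, 1).
Doing the same for each uj gives P = [[-2, 1], [1, 1]].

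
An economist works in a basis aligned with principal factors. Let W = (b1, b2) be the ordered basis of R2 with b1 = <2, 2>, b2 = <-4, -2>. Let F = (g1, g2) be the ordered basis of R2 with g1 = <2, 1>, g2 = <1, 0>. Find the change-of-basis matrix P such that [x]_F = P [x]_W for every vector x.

[[2, -2], [-2, 0]]

Take x = bj: its W-coordinates are the j-th standard unit vector, so P e_j — column j of P — equals [bj]_F.
b1 = 2g1 - 2g2, giving column 1 = <2, -2>; repeating for each j gives P = [[2, -2], [-2, 0]].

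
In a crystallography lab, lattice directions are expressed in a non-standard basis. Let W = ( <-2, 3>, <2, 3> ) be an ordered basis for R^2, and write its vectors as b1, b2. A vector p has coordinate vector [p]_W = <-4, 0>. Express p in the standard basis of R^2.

p = M [p]_W, where M has columns b1, b2.
Carrying out the matrix-vector product, p = <8, -12>.

<8, -12>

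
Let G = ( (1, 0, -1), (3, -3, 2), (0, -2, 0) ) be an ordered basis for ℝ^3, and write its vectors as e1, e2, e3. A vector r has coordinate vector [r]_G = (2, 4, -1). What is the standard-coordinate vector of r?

(14, -10, 6)

r = M [r]_G, where M has columns e1, ..., e3.
Carrying out the matrix-vector product, r = (14, -10, 6).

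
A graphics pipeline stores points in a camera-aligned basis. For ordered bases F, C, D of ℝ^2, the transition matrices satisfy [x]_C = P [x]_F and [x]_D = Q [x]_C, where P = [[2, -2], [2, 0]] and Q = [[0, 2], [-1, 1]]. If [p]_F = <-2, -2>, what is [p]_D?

<-8, -4>

First [p]_C = P [p]_F = <0, -4>.
Then [p]_D = Q [p]_C = <-8, -4>.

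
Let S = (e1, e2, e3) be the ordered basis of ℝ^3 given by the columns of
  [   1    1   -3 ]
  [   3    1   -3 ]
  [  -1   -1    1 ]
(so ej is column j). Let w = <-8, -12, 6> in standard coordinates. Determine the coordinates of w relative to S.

We seek scalars with c_1 e1 + ... + c_3 e3 = w; equivalently solve M c = w where the columns of M are e1, ..., e3.
Row-reducing the augmented matrix [M | w] gives c = (-2, -3, 1).
Check: -2e1 - 3e2 + e3 = <-8, -12, 6>.

<-2, -3, 1>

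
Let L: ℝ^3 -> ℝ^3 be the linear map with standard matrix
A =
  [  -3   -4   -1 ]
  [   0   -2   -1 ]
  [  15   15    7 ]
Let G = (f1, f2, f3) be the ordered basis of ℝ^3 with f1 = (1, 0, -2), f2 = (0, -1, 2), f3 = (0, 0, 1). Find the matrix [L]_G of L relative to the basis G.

[[-1, 2, -1], [-2, 0, 1], [3, 3, 3]]

The j-th column of [L]_G is [L(fj)]_G.
L(f1) = A f1 = (-1, 2, 1) = -f1 - 2f2 + 3f3, so column 1 is (-1, -2, 3).
Repeating for f2, f3 and assembling the columns gives [[-1, 2, -1], [-2, 0, 1], [3, 3, 3]].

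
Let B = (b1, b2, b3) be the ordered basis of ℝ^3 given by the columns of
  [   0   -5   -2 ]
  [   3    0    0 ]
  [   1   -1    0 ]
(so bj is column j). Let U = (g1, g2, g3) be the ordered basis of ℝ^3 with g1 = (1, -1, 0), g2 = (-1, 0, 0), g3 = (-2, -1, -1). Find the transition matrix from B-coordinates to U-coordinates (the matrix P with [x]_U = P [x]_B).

Column j of P is [bj]_U, since P maps B-coordinates to U-coordinates.
Expressing b1 in U: b1 = -2g1 + 0·g2 - g3, so column 1 of P is (-2, 0, -1).
Doing the same for each bj gives P = [[-2, -1, 0], [0, 2, 2], [-1, 1, 0]].

[[-2, -1, 0], [0, 2, 2], [-1, 1, 0]]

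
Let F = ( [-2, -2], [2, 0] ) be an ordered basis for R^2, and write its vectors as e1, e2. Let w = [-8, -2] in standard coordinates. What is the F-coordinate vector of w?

Write w = c_1 e1 + c_2 e2 and solve for the c_i.
System: -2c_1 + 2c_2 = -8, -2c_1 + 0c_2 = -2; solving gives c_1 = 1, c_2 = -3.
Check: e1 - 3e2 = [-8, -2].

[1, -3]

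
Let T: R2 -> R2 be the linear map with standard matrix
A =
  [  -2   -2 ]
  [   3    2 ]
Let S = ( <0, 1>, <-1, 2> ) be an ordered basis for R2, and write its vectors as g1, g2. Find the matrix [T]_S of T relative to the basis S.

With P the matrix whose columns are g1, g2, [T]_S = P^(-1) A P.
Column by column: T(g1) = A g1 = <-2, 2>; its S-coordinates <-2, 2> give column 1.
Continuing for each basis vector yields [T]_S = [[-2, -3], [2, 2]].

[[-2, -3], [2, 2]]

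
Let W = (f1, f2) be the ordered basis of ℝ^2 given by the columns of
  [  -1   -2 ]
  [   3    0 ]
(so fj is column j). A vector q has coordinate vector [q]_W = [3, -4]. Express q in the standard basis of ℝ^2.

[5, 9]

The coordinates say q = 3f1 - 4f2; adding the scaled basis vectors gives [5, 9].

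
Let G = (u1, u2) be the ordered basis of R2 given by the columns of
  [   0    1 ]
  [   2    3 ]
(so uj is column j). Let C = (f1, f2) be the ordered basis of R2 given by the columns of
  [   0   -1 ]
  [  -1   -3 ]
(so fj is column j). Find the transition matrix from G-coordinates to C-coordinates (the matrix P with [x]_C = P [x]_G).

Column j of P is [uj]_C, since P maps G-coordinates to C-coordinates.
Expressing u1 in C: u1 = -2f1 + 0·f2, so column 1 of P is [-2, 0].
Doing the same for each uj gives P = [[-2, 0], [0, -1]].

[[-2, 0], [0, -1]]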